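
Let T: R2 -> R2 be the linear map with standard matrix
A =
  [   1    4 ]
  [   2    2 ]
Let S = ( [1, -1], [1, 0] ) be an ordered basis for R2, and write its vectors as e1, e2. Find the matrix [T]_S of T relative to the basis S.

[[0, -2], [-3, 3]]

Let P have columns e1, e2. Then [T]_S = P^(-1) A P.
Here det P = 1, so P^(-1) is integer; computing A P first and then P^(-1)(A P) gives [[0, -2], [-3, 3]].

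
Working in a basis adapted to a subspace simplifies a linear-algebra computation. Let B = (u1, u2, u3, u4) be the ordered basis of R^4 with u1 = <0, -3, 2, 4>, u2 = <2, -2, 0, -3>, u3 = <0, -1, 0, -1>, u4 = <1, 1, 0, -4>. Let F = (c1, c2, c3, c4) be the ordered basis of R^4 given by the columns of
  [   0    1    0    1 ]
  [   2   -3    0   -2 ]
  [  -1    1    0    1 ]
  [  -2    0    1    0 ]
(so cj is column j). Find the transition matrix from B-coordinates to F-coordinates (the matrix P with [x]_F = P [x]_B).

[[-2, 2, 0, 1], [-1, 2, 1, -1], [0, 1, -1, -2], [1, 0, -1, 2]]

Column j of P is [uj]_F, since P maps B-coordinates to F-coordinates.
Expressing u1 in F: u1 = -2c1 - c2 + 0·c3 + c4, so column 1 of P is <-2, -1, 0, 1>.
Doing the same for each uj gives P = [[-2, 2, 0, 1], [-1, 2, 1, -1], [0, 1, -1, -2], [1, 0, -1, 2]].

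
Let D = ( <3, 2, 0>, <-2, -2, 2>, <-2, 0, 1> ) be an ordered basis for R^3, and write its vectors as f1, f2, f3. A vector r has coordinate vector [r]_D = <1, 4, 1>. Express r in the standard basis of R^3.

<-7, -6, 9>

r = M [r]_D, where M has columns f1, ..., f3.
Carrying out the matrix-vector product, r = <-7, -6, 9>.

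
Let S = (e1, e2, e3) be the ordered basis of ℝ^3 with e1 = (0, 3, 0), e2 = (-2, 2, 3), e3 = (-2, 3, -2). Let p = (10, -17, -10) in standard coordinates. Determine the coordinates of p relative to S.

Write p = c_1 e1 + ... + c_3 e3 and solve for the c_i.
Gaussian elimination on [M | p] yields c = (-2, -4, -1).
Check: -2e1 - 4e2 - e3 = (10, -17, -10).

(-2, -4, -1)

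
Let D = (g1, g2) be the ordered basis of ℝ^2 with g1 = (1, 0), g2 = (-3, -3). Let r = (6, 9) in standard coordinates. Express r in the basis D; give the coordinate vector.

(-3, -3)

We seek scalars with c_1 g1 + c_2 g2 = r; equivalently solve M c = r where the columns of M are g1, g2.
System: c_1 - 3c_2 = 6, 0c_1 - 3c_2 = 9; solving gives c_1 = -3, c_2 = -3.
Check: -3g1 - 3g2 = (6, 9).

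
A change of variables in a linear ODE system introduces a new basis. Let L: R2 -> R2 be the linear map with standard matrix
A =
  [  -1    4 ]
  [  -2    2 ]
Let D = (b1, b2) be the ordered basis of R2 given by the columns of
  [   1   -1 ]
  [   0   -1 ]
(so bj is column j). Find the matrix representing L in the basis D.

The j-th column of [L]_D is [L(bj)]_D.
L(b1) = A b1 = <-1, -2> = b1 + 2b2, so column 1 is <1, 2>.
Repeating for b2 and assembling the columns gives [[1, -3], [2, 0]].

[[1, -3], [2, 0]]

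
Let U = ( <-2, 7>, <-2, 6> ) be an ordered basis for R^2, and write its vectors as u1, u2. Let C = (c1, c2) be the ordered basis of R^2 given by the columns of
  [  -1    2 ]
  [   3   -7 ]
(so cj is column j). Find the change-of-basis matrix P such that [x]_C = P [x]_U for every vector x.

[[0, 2], [-1, 0]]

Take x = uj: its U-coordinates are the j-th standard unit vector, so P e_j — column j of P — equals [uj]_C.
u1 = 0·c1 - c2, giving column 1 = <0, -1>; repeating for each j gives P = [[0, 2], [-1, 0]].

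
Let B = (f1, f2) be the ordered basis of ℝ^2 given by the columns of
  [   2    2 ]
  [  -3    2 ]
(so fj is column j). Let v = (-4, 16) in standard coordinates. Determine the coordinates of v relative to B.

Write v = c_1 f1 + c_2 f2 and solve for the c_i.
System: 2c_1 + 2c_2 = -4, -3c_1 + 2c_2 = 16; solving gives c_1 = -4, c_2 = 2.
Check: -4f1 + 2f2 = (-4, 16).

(-4, 2)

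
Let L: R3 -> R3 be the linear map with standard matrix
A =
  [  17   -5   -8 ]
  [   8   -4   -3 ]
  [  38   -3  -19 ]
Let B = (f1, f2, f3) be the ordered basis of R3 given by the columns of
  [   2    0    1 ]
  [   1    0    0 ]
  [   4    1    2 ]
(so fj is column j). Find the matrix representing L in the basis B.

With P the matrix whose columns are f1, ..., f3, [L]_B = P^(-1) A P.
Column by column: L(f1) = A f1 = [-3, 0, -3]; its B-coordinates [0, 3, -3] give column 1.
Continuing for each basis vector yields [L]_B = [[0, -3, 2], [3, -3, -2], [-3, -2, -3]].

[[0, -3, 2], [3, -3, -2], [-3, -2, -3]]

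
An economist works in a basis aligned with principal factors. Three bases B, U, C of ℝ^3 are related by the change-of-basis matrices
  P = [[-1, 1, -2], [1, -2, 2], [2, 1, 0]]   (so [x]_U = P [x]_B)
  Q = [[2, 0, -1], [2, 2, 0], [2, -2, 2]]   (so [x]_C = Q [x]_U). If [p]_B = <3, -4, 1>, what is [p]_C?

<-20, 8, -40>

Composing the changes, [p]_C = Q P [p]_B.
Q P = [[-4, 1, -4], [0, -2, 0], [0, 8, -8]]; applying this to <3, -4, 1> gives <-20, 8, -40>.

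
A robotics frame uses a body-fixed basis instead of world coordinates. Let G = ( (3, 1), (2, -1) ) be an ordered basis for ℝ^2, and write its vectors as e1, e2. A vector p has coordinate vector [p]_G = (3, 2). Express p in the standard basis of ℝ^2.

(13, 1)

The coordinates say p = 3e1 + 2e2; adding the scaled basis vectors gives (13, 1).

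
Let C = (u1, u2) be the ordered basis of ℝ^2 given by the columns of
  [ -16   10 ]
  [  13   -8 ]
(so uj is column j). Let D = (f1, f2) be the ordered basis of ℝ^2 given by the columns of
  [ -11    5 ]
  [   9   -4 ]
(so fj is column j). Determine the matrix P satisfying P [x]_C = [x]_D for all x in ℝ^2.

Take x = uj: its C-coordinates are the j-th standard unit vector, so P e_j — column j of P — equals [uj]_D.
u1 = f1 - f2, giving column 1 = <1, -1>; repeating for each j gives P = [[1, 0], [-1, 2]].

[[1, 0], [-1, 2]]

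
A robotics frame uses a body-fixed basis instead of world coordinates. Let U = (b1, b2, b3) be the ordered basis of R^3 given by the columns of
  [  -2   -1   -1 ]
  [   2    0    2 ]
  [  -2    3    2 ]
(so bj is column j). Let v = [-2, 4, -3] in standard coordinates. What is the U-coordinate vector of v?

[1, -1, 1]

We seek scalars with c_1 b1 + ... + c_3 b3 = v; equivalently solve M c = v where the columns of M are b1, ..., b3.
Gaussian elimination on [M | v] yields c = (1, -1, 1).
Check: b1 - b2 + b3 = [-2, 4, -3].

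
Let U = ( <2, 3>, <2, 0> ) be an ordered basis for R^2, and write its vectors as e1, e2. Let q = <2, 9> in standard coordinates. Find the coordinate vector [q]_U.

[q]_U is the unique c with M c = q, where M has columns e1, e2.
System: 2c_1 + 2c_2 = 2, 3c_1 + 0c_2 = 9; solving gives c_1 = 3, c_2 = -2.
Check: 3e1 - 2e2 = <2, 9>.

<3, -2>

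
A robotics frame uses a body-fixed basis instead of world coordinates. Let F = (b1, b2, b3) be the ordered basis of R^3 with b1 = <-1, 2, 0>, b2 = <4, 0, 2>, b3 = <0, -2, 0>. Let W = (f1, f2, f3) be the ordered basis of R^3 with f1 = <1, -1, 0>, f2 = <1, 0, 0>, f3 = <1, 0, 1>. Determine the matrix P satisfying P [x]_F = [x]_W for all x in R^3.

[[-2, 0, 2], [1, 2, -2], [0, 2, 0]]

Let M have columns bj and N have columns fj. Then for every x, N [x]_W = x = M [x]_F, so P = N^(-1) M.
Since det N = 1, N^(-1) has integer entries; multiplying gives P = [[-2, 0, 2], [1, 2, -2], [0, 2, 0]].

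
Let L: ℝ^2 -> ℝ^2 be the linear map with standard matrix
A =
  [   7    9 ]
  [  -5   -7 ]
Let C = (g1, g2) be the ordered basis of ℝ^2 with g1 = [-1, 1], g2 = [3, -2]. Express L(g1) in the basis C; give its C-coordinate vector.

[-2, 0]

Compute L(g1) = A g1 = [2, -2] in standard coordinates.
Then write this in C-coordinates: solve for y in y_1 g1 + y_2 g2 = [2, -2].
This gives y = [-2, 0], which is column 1 of [L]_C.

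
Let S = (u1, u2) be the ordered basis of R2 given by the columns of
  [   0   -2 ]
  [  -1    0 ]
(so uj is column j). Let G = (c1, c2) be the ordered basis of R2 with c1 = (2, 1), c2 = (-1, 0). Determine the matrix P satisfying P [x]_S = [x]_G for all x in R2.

[[-1, 0], [-2, 2]]

Take x = uj: its S-coordinates are the j-th standard unit vector, so P e_j — column j of P — equals [uj]_G.
u1 = -c1 - 2c2, giving column 1 = (-1, -2); repeating for each j gives P = [[-1, 0], [-2, 2]].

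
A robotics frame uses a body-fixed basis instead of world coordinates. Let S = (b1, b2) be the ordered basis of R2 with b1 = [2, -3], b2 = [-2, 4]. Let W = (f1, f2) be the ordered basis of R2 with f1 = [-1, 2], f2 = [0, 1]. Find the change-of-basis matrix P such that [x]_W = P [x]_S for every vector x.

[[-2, 2], [1, 0]]

Take x = bj: its S-coordinates are the j-th standard unit vector, so P e_j — column j of P — equals [bj]_W.
b1 = -2f1 + f2, giving column 1 = [-2, 1]; repeating for each j gives P = [[-2, 2], [1, 0]].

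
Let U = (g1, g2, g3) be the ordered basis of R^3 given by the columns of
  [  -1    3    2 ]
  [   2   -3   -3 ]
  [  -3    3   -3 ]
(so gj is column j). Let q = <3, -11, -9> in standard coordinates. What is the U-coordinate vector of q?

<-4, -3, 4>

We seek scalars with c_1 g1 + ... + c_3 g3 = q; equivalently solve M c = q where the columns of M are g1, ..., g3.
Solving this 3x3 system gives c = (-4, -3, 4).
Check: -4g1 - 3g2 + 4g3 = <3, -11, -9>.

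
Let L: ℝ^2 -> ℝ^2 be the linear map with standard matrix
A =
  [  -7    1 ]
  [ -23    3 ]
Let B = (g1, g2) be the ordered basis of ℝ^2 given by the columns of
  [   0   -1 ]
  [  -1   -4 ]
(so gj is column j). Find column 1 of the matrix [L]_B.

<-1, 1>

Compute L(g1) = A g1 = <-1, -3> in standard coordinates.
Then write this in B-coordinates: solve for y in y_1 g1 + y_2 g2 = <-1, -3>.
This gives y = <-1, 1>, which is column 1 of [L]_B.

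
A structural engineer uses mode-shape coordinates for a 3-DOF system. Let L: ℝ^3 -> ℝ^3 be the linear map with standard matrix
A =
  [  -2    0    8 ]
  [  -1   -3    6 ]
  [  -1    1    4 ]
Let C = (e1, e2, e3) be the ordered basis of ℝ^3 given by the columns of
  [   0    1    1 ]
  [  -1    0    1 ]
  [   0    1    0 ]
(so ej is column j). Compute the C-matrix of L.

[[-2, -2, 2], [-1, 3, 0], [1, 3, -2]]

Let P have columns e1, ..., e3. Then [L]_C = P^(-1) A P.
Here det P = -1, so P^(-1) is integer; computing A P first and then P^(-1)(A P) gives [[-2, -2, 2], [-1, 3, 0], [1, 3, -2]].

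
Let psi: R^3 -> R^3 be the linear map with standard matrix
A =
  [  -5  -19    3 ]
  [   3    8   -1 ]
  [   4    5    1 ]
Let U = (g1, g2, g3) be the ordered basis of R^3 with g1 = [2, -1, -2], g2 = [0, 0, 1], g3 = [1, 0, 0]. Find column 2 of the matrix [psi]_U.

Compute psi(g2) = A g2 = [3, -1, 1] in standard coordinates.
Then write this in U-coordinates: solve for y in y_1 g1 + ... + y_3 g3 = [3, -1, 1].
This gives y = [1, 3, 1], which is column 2 of [psi]_U.

[1, 3, 1]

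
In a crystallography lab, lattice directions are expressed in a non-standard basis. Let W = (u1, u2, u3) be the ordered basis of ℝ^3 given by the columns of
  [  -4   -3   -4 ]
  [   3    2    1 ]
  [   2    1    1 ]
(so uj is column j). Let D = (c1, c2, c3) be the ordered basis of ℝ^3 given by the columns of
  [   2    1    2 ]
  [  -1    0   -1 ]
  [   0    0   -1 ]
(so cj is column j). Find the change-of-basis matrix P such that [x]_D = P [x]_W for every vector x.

[[-1, -1, 0], [2, 1, -2], [-2, -1, -1]]

Let M have columns uj and N have columns cj. Then for every x, N [x]_D = x = M [x]_W, so P = N^(-1) M.
Since det N = -1, N^(-1) has integer entries; multiplying gives P = [[-1, -1, 0], [2, 1, -2], [-2, -1, -1]].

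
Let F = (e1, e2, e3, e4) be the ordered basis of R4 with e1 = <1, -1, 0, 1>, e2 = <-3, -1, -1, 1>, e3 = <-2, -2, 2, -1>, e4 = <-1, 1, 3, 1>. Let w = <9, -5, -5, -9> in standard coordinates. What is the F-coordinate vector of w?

[w]_F is the unique c with M c = w, where M has columns e1, ..., e4.
Solving this 4x4 system gives c = (0, -3, 2, -4).
Check: 0·e1 - 3e2 + 2e3 - 4e4 = <9, -5, -5, -9>.

<0, -3, 2, -4>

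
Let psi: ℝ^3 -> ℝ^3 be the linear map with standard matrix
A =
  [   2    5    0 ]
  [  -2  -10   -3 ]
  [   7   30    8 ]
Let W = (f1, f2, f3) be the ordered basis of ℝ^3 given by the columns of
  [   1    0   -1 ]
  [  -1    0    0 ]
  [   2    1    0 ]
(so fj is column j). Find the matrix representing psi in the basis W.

[[-2, 3, -2], [-3, 2, -3], [1, 3, 0]]

The j-th column of [psi]_W is [psi(fj)]_W.
psi(f1) = A f1 = [-3, 2, -7] = -2f1 - 3f2 + f3, so column 1 is [-2, -3, 1].
Repeating for f2, f3 and assembling the columns gives [[-2, 3, -2], [-3, 2, -3], [1, 3, 0]].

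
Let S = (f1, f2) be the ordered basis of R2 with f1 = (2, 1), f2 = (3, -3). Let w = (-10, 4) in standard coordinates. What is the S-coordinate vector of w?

(-2, -2)

We seek scalars with c_1 f1 + c_2 f2 = w; equivalently solve M c = w where the columns of M are f1, f2.
System: 2c_1 + 3c_2 = -10, c_1 - 3c_2 = 4; solving gives c_1 = -2, c_2 = -2.
Check: -2f1 - 2f2 = (-10, 4).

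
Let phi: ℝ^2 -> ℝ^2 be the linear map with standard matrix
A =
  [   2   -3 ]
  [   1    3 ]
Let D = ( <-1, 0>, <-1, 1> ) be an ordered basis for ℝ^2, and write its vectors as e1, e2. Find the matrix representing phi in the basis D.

[[3, 3], [-1, 2]]

With P the matrix whose columns are e1, e2, [phi]_D = P^(-1) A P.
Column by column: phi(e1) = A e1 = <-2, -1>; its D-coordinates <3, -1> give column 1.
Continuing for each basis vector yields [phi]_D = [[3, 3], [-1, 2]].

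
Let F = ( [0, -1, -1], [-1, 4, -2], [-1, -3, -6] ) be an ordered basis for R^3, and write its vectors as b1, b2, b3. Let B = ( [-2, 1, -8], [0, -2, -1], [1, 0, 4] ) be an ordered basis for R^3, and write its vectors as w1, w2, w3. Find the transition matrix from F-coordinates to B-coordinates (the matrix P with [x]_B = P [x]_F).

Column j of P is [bj]_B, since P maps F-coordinates to B-coordinates.
Expressing b1 in B: b1 = w1 + w2 + 2w3, so column 1 of P is [1, 1, 2].
Doing the same for each bj gives P = [[1, 0, 1], [1, -2, 2], [2, -1, 1]].

[[1, 0, 1], [1, -2, 2], [2, -1, 1]]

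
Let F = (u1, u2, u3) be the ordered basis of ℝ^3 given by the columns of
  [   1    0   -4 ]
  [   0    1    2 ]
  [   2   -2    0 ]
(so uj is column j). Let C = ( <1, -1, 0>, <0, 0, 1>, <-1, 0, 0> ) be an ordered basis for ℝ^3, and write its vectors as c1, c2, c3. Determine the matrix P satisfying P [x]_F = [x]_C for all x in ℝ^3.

Let M have columns uj and N have columns cj. Then for every x, N [x]_C = x = M [x]_F, so P = N^(-1) M.
Since det N = 1, N^(-1) has integer entries; multiplying gives P = [[0, -1, -2], [2, -2, 0], [-1, -1, 2]].

[[0, -1, -2], [2, -2, 0], [-1, -1, 2]]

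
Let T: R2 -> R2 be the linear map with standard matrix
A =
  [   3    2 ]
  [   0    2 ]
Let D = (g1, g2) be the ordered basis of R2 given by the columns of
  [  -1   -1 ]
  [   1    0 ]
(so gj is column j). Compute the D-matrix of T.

[[2, 0], [-1, 3]]

Let P have columns g1, g2. Then [T]_D = P^(-1) A P.
Here det P = 1, so P^(-1) is integer; computing A P first and then P^(-1)(A P) gives [[2, 0], [-1, 3]].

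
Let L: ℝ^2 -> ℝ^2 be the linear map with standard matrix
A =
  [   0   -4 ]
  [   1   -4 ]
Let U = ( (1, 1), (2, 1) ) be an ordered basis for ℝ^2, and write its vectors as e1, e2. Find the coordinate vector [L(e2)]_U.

Column 2 of [L]_U is the U-coordinate vector of L(e2).
In standard coordinates L(e2) = A e2 = (-4, -2).
Converting to U: (-4, -2) = 0·e1 - 2e2, so the coordinate vector is (0, -2).

(0, -2)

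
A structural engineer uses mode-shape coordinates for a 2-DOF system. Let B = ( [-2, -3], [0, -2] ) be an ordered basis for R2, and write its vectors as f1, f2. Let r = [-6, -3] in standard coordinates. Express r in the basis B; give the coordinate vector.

[3, -3]

We seek scalars with c_1 f1 + c_2 f2 = r; equivalently solve M c = r where the columns of M are f1, f2.
System: -2c_1 + 0c_2 = -6, -3c_1 - 2c_2 = -3; solving gives c_1 = 3, c_2 = -3.
Check: 3f1 - 3f2 = [-6, -3].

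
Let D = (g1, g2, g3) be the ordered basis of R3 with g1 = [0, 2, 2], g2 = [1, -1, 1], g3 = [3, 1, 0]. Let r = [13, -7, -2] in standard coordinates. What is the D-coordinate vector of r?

[r]_D is the unique c with M c = r, where M has columns g1, ..., g3.
Row-reducing the augmented matrix [M | r] gives c = (-3, 4, 3).
Check: -3g1 + 4g2 + 3g3 = [13, -7, -2].

[-3, 4, 3]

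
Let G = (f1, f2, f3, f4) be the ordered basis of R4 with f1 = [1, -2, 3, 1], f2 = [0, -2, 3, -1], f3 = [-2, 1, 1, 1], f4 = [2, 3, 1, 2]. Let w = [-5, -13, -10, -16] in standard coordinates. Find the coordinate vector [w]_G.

We seek scalars with c_1 f1 + ... + c_4 f4 = w; equivalently solve M c = w where the columns of M are f1, ..., f4.
Row-reducing the augmented matrix [M | w] gives c = (-3, 2, -3, -4).
Check: -3f1 + 2f2 - 3f3 - 4f4 = [-5, -13, -10, -16].

[-3, 2, -3, -4]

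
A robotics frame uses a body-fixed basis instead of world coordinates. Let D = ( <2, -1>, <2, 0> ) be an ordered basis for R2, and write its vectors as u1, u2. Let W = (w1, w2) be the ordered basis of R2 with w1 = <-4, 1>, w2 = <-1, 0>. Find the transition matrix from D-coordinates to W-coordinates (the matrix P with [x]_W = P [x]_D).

Column j of P is [uj]_W, since P maps D-coordinates to W-coordinates.
Expressing u1 in W: u1 = -w1 + 2w2, so column 1 of P is <-1, 2>.
Doing the same for each uj gives P = [[-1, 0], [2, -2]].

[[-1, 0], [2, -2]]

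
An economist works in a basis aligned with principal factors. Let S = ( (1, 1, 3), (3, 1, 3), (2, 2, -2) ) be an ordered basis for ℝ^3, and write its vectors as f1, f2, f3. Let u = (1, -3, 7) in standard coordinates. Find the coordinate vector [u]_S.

(-1, 2, -2)

We seek scalars with c_1 f1 + ... + c_3 f3 = u; equivalently solve M c = u where the columns of M are f1, ..., f3.
Row-reducing the augmented matrix [M | u] gives c = (-1, 2, -2).
Check: -f1 + 2f2 - 2f3 = (1, -3, 7).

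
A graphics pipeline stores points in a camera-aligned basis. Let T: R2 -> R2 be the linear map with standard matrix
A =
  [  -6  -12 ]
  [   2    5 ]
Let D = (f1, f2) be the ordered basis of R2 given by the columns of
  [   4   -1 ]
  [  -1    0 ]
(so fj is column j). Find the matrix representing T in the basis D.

[[-3, 2], [0, 2]]

With P the matrix whose columns are f1, f2, [T]_D = P^(-1) A P.
Column by column: T(f1) = A f1 = [-12, 3]; its D-coordinates [-3, 0] give column 1.
Continuing for each basis vector yields [T]_D = [[-3, 2], [0, 2]].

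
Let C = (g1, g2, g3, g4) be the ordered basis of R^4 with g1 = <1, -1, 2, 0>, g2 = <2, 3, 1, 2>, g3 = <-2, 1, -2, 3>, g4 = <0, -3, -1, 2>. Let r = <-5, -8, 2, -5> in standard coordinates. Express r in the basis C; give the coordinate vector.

<3, -3, 1, -1>

Write r = c_1 g1 + ... + c_4 g4 and solve for the c_i.
Gaussian elimination on [M | r] yields c = (3, -3, 1, -1).
Check: 3g1 - 3g2 + g3 - g4 = <-5, -8, 2, -5>.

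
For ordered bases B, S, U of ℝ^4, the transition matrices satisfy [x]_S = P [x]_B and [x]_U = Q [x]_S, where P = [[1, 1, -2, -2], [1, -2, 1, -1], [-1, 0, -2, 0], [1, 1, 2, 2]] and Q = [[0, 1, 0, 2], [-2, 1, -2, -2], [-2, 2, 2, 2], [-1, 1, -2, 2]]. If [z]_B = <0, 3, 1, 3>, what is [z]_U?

<14, -16, 12, 23>

Composing the changes, [z]_U = Q P [z]_B.
Q P = [[3, 0, 5, 3], [-1, -6, 5, -1], [0, -4, 6, 6], [4, -1, 11, 5]]; applying this to <0, 3, 1, 3> gives <14, -16, 12, 23>.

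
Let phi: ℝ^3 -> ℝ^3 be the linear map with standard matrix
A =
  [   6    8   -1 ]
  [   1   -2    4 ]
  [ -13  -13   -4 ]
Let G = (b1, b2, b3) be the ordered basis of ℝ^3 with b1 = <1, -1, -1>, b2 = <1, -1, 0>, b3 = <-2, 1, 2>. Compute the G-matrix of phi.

[[0, -2, -1], [3, -2, -1], [2, -1, 2]]

Let P have columns b1, ..., b3. Then [phi]_G = P^(-1) A P.
Here det P = 1, so P^(-1) is integer; computing A P first and then P^(-1)(A P) gives [[0, -2, -1], [3, -2, -1], [2, -1, 2]].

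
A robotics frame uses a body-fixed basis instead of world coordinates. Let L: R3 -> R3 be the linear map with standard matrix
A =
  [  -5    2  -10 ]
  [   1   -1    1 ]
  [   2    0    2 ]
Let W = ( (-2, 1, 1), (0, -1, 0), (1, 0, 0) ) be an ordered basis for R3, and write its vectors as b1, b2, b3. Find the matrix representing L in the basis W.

The j-th column of [L]_W is [L(bj)]_W.
L(b1) = A b1 = (2, -2, -2) = -2b1 + 0·b2 - 2b3, so column 1 is (-2, 0, -2).
Repeating for b2, b3 and assembling the columns gives [[-2, 0, 2], [0, -1, 1], [-2, -2, -1]].

[[-2, 0, 2], [0, -1, 1], [-2, -2, -1]]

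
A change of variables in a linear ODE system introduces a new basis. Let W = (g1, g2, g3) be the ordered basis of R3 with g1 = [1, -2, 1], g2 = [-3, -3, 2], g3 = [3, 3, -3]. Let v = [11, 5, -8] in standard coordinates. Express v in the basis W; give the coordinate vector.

Write v = c_1 g1 + ... + c_3 g3 and solve for the c_i.
Gaussian elimination on [M | v] yields c = (2, 1, 4).
Check: 2g1 + g2 + 4g3 = [11, 5, -8].

[2, 1, 4]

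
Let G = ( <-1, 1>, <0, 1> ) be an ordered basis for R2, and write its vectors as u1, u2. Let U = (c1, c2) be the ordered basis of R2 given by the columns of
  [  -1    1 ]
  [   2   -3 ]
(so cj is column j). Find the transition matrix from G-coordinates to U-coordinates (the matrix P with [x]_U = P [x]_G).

Take x = uj: its G-coordinates are the j-th standard unit vector, so P e_j — column j of P — equals [uj]_U.
u1 = 2c1 + c2, giving column 1 = <2, 1>; repeating for each j gives P = [[2, -1], [1, -1]].

[[2, -1], [1, -1]]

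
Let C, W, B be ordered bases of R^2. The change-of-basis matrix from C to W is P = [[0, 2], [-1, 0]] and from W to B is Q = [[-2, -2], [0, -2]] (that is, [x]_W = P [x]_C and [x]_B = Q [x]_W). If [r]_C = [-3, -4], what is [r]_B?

Composing the changes, [r]_B = Q P [r]_C.
Q P = [[2, -4], [2, 0]]; applying this to [-3, -4] gives [10, -6].

[10, -6]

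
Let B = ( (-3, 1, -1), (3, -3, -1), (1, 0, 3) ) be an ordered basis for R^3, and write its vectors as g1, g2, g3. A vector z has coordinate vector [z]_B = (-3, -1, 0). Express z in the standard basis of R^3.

(6, 0, 4)

By definition z = -3g1 - g2 + 0·g3.
Summing componentwise gives (6, 0, 4).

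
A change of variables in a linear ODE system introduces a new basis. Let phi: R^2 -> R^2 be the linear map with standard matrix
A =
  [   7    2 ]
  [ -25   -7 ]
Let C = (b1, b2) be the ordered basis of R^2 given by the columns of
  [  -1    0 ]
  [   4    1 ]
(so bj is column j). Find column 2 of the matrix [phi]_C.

<-2, 1>

Compute phi(b2) = A b2 = <2, -7> in standard coordinates.
Then write this in C-coordinates: solve for y in y_1 b1 + y_2 b2 = <2, -7>.
This gives y = <-2, 1>, which is column 2 of [phi]_C.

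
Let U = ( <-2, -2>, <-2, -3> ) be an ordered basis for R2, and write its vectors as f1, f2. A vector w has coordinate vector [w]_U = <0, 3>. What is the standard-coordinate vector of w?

The coordinates say w = 0·f1 + 3f2; adding the scaled basis vectors gives <-6, -9>.

<-6, -9>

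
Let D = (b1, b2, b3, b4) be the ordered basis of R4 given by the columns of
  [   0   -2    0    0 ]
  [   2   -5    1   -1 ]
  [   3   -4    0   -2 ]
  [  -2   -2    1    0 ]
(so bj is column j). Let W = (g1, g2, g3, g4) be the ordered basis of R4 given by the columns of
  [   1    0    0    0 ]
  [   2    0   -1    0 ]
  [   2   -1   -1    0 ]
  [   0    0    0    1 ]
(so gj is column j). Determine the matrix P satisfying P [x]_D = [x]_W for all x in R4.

[[0, -2, 0, 0], [-1, -1, 1, 1], [-2, 1, -1, 1], [-2, -2, 1, 0]]

Column j of P is [bj]_W, since P maps D-coordinates to W-coordinates.
Expressing b1 in W: b1 = 0·g1 - g2 - 2g3 - 2g4, so column 1 of P is [0, -1, -2, -2].
Doing the same for each bj gives P = [[0, -2, 0, 0], [-1, -1, 1, 1], [-2, 1, -1, 1], [-2, -2, 1, 0]].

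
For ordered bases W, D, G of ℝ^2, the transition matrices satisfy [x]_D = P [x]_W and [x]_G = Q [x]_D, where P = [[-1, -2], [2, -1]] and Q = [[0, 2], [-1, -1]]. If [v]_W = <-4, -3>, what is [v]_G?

First [v]_D = P [v]_W = <10, -5>.
Then [v]_G = Q [v]_D = <-10, -5>.

<-10, -5>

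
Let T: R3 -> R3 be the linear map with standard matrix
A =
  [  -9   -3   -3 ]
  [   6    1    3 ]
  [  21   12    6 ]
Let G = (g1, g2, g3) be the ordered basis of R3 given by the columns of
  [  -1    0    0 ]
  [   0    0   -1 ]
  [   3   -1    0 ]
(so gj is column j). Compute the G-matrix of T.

[[0, -3, -3], [3, -3, 3], [-3, 3, 1]]

Let P have columns g1, ..., g3. Then [T]_G = P^(-1) A P.
Here det P = 1, so P^(-1) is integer; computing A P first and then P^(-1)(A P) gives [[0, -3, -3], [3, -3, 3], [-3, 3, 1]].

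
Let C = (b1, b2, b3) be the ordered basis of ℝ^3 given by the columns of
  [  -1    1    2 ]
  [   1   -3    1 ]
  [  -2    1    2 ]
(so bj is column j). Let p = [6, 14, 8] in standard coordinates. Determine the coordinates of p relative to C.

[p]_C is the unique c with M c = p, where M has columns b1, ..., b3.
Row-reducing the augmented matrix [M | p] gives c = (-2, -4, 4).
Check: -2b1 - 4b2 + 4b3 = [6, 14, 8].

[-2, -4, 4]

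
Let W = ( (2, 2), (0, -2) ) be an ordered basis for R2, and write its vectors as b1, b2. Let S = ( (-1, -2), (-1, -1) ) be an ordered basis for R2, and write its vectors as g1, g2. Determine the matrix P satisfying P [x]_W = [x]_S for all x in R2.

[[0, 2], [-2, -2]]

Let M have columns bj and N have columns gj. Then for every x, N [x]_S = x = M [x]_W, so P = N^(-1) M.
Since det N = -1, N^(-1) has integer entries; multiplying gives P = [[0, 2], [-2, -2]].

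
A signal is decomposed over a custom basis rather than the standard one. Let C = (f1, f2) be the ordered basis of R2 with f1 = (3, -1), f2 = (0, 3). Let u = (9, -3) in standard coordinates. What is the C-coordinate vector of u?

(3, 0)

We seek scalars with c_1 f1 + c_2 f2 = u; equivalently solve M c = u where the columns of M are f1, f2.
System: 3c_1 + 0c_2 = 9, -c_1 + 3c_2 = -3; solving gives c_1 = 3, c_2 = 0.
Check: 3f1 + 0·f2 = (9, -3).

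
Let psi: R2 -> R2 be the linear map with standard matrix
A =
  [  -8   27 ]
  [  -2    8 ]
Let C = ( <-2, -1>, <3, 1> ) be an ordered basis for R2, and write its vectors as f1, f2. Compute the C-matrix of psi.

With P the matrix whose columns are f1, f2, [psi]_C = P^(-1) A P.
Column by column: psi(f1) = A f1 = <-11, -4>; its C-coordinates <1, -3> give column 1.
Continuing for each basis vector yields [psi]_C = [[1, -3], [-3, -1]].

[[1, -3], [-3, -1]]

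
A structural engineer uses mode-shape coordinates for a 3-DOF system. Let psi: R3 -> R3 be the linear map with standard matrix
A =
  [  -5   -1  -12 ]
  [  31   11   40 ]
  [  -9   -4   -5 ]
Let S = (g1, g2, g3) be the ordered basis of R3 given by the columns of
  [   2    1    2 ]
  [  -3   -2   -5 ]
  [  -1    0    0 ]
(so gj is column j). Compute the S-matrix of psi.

[[1, 1, -2], [-1, -1, -3], [2, -2, 1]]

With P the matrix whose columns are g1, ..., g3, [psi]_S = P^(-1) A P.
Column by column: psi(g1) = A g1 = <5, -11, -1>; its S-coordinates <1, -1, 2> give column 1.
Continuing for each basis vector yields [psi]_S = [[1, 1, -2], [-1, -1, -3], [2, -2, 1]].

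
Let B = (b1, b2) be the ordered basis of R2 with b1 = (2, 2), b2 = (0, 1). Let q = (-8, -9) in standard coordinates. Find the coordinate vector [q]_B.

(-4, -1)

We seek scalars with c_1 b1 + c_2 b2 = q; equivalently solve M c = q where the columns of M are b1, b2.
System: 2c_1 + 0c_2 = -8, 2c_1 + c_2 = -9; solving gives c_1 = -4, c_2 = -1.
Check: -4b1 - b2 = (-8, -9).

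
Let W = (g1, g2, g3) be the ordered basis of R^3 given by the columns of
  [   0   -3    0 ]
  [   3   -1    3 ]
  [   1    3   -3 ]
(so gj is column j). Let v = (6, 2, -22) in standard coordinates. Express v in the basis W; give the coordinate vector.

Write v = c_1 g1 + ... + c_3 g3 and solve for the c_i.
Gaussian elimination on [M | v] yields c = (-4, -2, 4).
Check: -4g1 - 2g2 + 4g3 = (6, 2, -22).

(-4, -2, 4)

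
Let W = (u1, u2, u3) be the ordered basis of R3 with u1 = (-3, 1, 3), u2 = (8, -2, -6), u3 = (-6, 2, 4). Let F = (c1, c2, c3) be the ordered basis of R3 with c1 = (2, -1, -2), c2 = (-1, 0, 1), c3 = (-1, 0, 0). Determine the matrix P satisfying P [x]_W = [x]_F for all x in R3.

[[-1, 2, -2], [1, -2, 0], [0, -2, 2]]

Take x = uj: its W-coordinates are the j-th standard unit vector, so P e_j — column j of P — equals [uj]_F.
u1 = -c1 + c2 + 0·c3, giving column 1 = (-1, 1, 0); repeating for each j gives P = [[-1, 2, -2], [1, -2, 0], [0, -2, 2]].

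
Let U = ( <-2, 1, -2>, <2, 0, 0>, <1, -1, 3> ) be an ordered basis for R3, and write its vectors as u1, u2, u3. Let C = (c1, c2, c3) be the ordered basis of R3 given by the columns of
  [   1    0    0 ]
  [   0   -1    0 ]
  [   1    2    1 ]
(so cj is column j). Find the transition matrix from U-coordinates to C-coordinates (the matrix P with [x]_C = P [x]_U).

Column j of P is [uj]_C, since P maps U-coordinates to C-coordinates.
Expressing u1 in C: u1 = -2c1 - c2 + 2c3, so column 1 of P is <-2, -1, 2>.
Doing the same for each uj gives P = [[-2, 2, 1], [-1, 0, 1], [2, -2, 0]].

[[-2, 2, 1], [-1, 0, 1], [2, -2, 0]]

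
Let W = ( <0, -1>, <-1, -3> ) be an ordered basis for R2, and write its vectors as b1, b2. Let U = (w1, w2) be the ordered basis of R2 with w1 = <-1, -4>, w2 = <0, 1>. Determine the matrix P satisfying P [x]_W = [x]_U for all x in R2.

[[0, 1], [-1, 1]]

Column j of P is [bj]_U, since P maps W-coordinates to U-coordinates.
Expressing b1 in U: b1 = 0·w1 - w2, so column 1 of P is <0, -1>.
Doing the same for each bj gives P = [[0, 1], [-1, 1]].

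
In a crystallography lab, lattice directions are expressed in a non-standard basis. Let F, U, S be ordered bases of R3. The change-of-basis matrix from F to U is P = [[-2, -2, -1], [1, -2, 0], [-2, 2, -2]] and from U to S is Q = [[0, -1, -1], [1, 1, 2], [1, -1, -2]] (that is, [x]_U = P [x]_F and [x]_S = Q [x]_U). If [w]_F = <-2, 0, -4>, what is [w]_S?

Composing the changes, [w]_S = Q P [w]_F.
Q P = [[1, 0, 2], [-5, 0, -5], [1, -4, 3]]; applying this to <-2, 0, -4> gives <-10, 30, -14>.

<-10, 30, -14>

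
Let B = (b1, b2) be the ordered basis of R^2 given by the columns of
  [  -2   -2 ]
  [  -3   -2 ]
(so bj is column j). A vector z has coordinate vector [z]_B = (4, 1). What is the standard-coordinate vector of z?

The coordinates say z = 4b1 + b2; adding the scaled basis vectors gives (-10, -14).

(-10, -14)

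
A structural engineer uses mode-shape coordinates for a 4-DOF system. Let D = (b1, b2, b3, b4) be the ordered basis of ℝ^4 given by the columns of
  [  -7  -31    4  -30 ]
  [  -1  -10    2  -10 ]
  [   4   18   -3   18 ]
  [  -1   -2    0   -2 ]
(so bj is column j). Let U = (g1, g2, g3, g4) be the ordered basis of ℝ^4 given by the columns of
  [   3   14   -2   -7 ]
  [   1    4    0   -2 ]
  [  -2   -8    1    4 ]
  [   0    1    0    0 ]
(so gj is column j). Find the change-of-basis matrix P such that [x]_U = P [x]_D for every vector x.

Take x = bj: its D-coordinates are the j-th standard unit vector, so P e_j — column j of P — equals [bj]_U.
b1 = -g1 - g2 + 2g3 - 2g4, giving column 1 = [-1, -1, 2, -2]; repeating for each j gives P = [[-1, 0, 2, -2], [-1, -2, 0, -2], [2, -2, 1, -2], [-2, 1, 0, 0]].

[[-1, 0, 2, -2], [-1, -2, 0, -2], [2, -2, 1, -2], [-2, 1, 0, 0]]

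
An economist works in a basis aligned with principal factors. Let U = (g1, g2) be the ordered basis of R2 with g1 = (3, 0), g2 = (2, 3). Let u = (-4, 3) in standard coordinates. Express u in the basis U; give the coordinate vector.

(-2, 1)

Write u = c_1 g1 + c_2 g2 and solve for the c_i.
System: 3c_1 + 2c_2 = -4, 0c_1 + 3c_2 = 3; solving gives c_1 = -2, c_2 = 1.
Check: -2g1 + g2 = (-4, 3).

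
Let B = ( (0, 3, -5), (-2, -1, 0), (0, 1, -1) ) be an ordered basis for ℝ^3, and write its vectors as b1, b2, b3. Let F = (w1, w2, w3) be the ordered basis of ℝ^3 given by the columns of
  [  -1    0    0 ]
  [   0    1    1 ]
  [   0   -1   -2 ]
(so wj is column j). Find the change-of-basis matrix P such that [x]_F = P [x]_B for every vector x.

Let M have columns bj and N have columns wj. Then for every x, N [x]_F = x = M [x]_B, so P = N^(-1) M.
Since det N = 1, N^(-1) has integer entries; multiplying gives P = [[0, 2, 0], [1, -2, 1], [2, 1, 0]].

[[0, 2, 0], [1, -2, 1], [2, 1, 0]]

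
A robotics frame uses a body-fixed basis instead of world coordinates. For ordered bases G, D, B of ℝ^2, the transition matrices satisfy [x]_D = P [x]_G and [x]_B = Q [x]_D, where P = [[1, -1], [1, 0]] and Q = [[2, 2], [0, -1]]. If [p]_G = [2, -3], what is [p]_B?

[14, -2]

Apply P to get D-coordinates [5, 2], then Q to get B-coordinates.
The result is [p]_B = [14, -2].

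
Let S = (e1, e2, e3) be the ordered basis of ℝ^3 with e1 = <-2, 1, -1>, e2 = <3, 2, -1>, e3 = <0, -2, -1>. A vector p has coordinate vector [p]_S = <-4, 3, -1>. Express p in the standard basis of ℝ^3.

By definition p = -4e1 + 3e2 - e3.
Summing componentwise gives <17, 4, 2>.

<17, 4, 2>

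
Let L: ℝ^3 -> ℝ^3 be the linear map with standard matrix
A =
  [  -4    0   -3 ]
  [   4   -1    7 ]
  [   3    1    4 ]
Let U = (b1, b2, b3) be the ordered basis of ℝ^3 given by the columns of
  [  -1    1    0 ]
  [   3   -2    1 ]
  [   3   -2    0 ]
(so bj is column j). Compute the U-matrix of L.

With P the matrix whose columns are b1, ..., b3, [L]_U = P^(-1) A P.
Column by column: L(b1) = A b1 = [-5, 14, 12]; its U-coordinates [2, -3, 2] give column 1.
Continuing for each basis vector yields [L]_U = [[2, -3, 1], [-3, -1, 1], [2, -1, -2]].

[[2, -3, 1], [-3, -1, 1], [2, -1, -2]]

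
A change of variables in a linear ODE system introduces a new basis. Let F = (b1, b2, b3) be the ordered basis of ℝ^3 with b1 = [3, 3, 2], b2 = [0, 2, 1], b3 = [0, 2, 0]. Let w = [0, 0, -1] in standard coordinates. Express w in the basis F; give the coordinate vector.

[w]_F is the unique c with M c = w, where M has columns b1, ..., b3.
Row-reducing the augmented matrix [M | w] gives c = (0, -1, 1).
Check: 0·b1 - b2 + b3 = [0, 0, -1].

[0, -1, 1]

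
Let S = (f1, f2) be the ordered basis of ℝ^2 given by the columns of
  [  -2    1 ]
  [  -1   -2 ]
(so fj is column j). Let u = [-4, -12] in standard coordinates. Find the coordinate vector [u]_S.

Write u = c_1 f1 + c_2 f2 and solve for the c_i.
System: -2c_1 + c_2 = -4, -c_1 - 2c_2 = -12; solving gives c_1 = 4, c_2 = 4.
Check: 4f1 + 4f2 = [-4, -12].

[4, 4]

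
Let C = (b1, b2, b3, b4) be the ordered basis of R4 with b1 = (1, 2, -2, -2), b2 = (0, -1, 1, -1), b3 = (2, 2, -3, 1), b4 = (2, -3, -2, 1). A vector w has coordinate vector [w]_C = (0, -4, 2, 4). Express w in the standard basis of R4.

w = M [w]_C, where M has columns b1, ..., b4.
Carrying out the matrix-vector product, w = (12, -4, -18, 10).

(12, -4, -18, 10)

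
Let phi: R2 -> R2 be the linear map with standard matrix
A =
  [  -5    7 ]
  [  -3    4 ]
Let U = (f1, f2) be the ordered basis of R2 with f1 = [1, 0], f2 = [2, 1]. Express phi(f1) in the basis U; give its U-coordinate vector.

[1, -3]

Compute phi(f1) = A f1 = [-5, -3] in standard coordinates.
Then write this in U-coordinates: solve for y in y_1 f1 + y_2 f2 = [-5, -3].
This gives y = [1, -3], which is column 1 of [phi]_U.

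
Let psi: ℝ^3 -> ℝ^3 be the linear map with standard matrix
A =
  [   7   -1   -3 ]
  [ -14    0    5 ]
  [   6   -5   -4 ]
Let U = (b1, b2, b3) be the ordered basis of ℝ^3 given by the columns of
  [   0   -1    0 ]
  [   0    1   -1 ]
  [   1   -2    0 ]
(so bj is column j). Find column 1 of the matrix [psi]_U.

[2, 3, -2]

Column 1 of [psi]_U is the U-coordinate vector of psi(b1).
In standard coordinates psi(b1) = A b1 = [-3, 5, -4].
Converting to U: [-3, 5, -4] = 2b1 + 3b2 - 2b3, so the coordinate vector is [2, 3, -2].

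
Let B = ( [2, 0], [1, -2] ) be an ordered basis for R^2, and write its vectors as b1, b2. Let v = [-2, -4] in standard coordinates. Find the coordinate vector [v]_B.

We seek scalars with c_1 b1 + c_2 b2 = v; equivalently solve M c = v where the columns of M are b1, b2.
System: 2c_1 + c_2 = -2, 0c_1 - 2c_2 = -4; solving gives c_1 = -2, c_2 = 2.
Check: -2b1 + 2b2 = [-2, -4].

[-2, 2]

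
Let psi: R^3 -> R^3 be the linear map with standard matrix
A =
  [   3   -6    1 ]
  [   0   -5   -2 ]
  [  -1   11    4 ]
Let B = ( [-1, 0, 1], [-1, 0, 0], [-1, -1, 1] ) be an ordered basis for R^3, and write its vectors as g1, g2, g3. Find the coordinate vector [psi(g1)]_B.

[3, -3, 2]

Column 1 of [psi]_B is the B-coordinate vector of psi(g1).
In standard coordinates psi(g1) = A g1 = [-2, -2, 5].
Converting to B: [-2, -2, 5] = 3g1 - 3g2 + 2g3, so the coordinate vector is [3, -3, 2].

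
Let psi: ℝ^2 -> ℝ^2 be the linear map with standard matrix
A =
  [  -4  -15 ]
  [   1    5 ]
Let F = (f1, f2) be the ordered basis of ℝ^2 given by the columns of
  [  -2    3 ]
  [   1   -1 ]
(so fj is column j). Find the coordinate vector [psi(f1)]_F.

<2, -1>

Column 1 of [psi]_F is the F-coordinate vector of psi(f1).
In standard coordinates psi(f1) = A f1 = <-7, 3>.
Converting to F: <-7, 3> = 2f1 - f2, so the coordinate vector is <2, -1>.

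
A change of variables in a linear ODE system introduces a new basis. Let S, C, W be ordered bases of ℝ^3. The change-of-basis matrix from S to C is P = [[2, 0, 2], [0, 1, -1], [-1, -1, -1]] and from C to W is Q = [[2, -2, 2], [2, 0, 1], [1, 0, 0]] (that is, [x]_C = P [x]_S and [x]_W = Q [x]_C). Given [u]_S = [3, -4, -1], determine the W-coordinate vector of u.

[18, 10, 4]

First [u]_C = P [u]_S = [4, -3, 2].
Then [u]_W = Q [u]_C = [18, 10, 4].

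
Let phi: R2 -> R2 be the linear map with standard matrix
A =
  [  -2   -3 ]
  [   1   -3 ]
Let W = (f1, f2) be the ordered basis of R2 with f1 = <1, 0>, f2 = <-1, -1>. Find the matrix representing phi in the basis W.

[[-3, 3], [-1, -2]]

The j-th column of [phi]_W is [phi(fj)]_W.
phi(f1) = A f1 = <-2, 1> = -3f1 - f2, so column 1 is <-3, -1>.
Repeating for f2 and assembling the columns gives [[-3, 3], [-1, -2]].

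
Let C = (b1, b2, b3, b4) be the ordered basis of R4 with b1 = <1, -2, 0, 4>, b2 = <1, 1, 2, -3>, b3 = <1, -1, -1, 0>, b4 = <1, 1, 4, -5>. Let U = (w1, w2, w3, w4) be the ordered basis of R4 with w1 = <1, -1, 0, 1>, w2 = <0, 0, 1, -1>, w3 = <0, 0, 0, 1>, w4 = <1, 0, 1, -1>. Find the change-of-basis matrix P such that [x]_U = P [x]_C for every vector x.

[[2, -1, 1, -1], [1, 0, -1, 2], [2, 0, -2, 0], [-1, 2, 0, 2]]

Take x = bj: its C-coordinates are the j-th standard unit vector, so P e_j — column j of P — equals [bj]_U.
b1 = 2w1 + w2 + 2w3 - w4, giving column 1 = <2, 1, 2, -1>; repeating for each j gives P = [[2, -1, 1, -1], [1, 0, -1, 2], [2, 0, -2, 0], [-1, 2, 0, 2]].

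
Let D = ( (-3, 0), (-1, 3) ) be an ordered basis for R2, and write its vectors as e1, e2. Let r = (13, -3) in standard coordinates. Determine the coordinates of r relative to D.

(-4, -1)

[r]_D is the unique c with M c = r, where M has columns e1, e2.
System: -3c_1 - c_2 = 13, 0c_1 + 3c_2 = -3; solving gives c_1 = -4, c_2 = -1.
Check: -4e1 - e2 = (13, -3).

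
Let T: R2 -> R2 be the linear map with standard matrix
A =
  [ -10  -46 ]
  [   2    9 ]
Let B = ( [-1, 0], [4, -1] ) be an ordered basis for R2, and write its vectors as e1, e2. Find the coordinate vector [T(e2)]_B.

Compute T(e2) = A e2 = [6, -1] in standard coordinates.
Then write this in B-coordinates: solve for y in y_1 e1 + y_2 e2 = [6, -1].
This gives y = [-2, 1], which is column 2 of [T]_B.

[-2, 1]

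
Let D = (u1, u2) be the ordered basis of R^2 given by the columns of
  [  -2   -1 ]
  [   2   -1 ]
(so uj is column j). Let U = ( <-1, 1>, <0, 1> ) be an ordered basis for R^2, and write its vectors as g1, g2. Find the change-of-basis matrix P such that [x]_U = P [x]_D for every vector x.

[[2, 1], [0, -2]]

Let M have columns uj and N have columns gj. Then for every x, N [x]_U = x = M [x]_D, so P = N^(-1) M.
Since det N = -1, N^(-1) has integer entries; multiplying gives P = [[2, 1], [0, -2]].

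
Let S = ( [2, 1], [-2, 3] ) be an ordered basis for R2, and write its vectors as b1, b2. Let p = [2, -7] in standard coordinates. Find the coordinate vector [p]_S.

[-1, -2]

[p]_S is the unique c with M c = p, where M has columns b1, b2.
System: 2c_1 - 2c_2 = 2, c_1 + 3c_2 = -7; solving gives c_1 = -1, c_2 = -2.
Check: -b1 - 2b2 = [2, -7].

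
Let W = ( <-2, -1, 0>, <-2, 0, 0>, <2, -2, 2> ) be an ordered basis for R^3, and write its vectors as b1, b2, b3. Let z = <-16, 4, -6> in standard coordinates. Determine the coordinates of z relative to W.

We seek scalars with c_1 b1 + ... + c_3 b3 = z; equivalently solve M c = z where the columns of M are b1, ..., b3.
Solving this 3x3 system gives c = (2, 3, -3).
Check: 2b1 + 3b2 - 3b3 = <-16, 4, -6>.

<2, 3, -3>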